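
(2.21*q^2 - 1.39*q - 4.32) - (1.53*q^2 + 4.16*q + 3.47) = 0.68*q^2 - 5.55*q - 7.79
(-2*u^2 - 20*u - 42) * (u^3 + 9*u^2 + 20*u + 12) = -2*u^5 - 38*u^4 - 262*u^3 - 802*u^2 - 1080*u - 504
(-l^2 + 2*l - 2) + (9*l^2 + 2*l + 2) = 8*l^2 + 4*l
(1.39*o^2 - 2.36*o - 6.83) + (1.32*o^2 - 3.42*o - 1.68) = 2.71*o^2 - 5.78*o - 8.51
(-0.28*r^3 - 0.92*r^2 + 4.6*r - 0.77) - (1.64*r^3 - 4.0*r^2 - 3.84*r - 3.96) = -1.92*r^3 + 3.08*r^2 + 8.44*r + 3.19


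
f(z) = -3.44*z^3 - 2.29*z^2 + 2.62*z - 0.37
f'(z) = -10.32*z^2 - 4.58*z + 2.62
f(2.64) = -72.71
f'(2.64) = -81.40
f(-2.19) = 19.04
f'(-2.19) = -36.85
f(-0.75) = -2.17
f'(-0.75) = 0.25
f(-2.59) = 37.25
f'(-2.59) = -54.75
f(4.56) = -362.22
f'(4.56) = -232.85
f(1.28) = -7.98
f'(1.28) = -20.15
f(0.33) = 0.12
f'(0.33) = -0.02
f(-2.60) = 37.80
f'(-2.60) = -55.24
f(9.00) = -2670.04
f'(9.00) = -874.52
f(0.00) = -0.37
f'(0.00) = 2.62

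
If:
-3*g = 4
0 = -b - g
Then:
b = 4/3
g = -4/3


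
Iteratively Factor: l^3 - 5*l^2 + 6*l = (l - 2)*(l^2 - 3*l) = (l - 3)*(l - 2)*(l)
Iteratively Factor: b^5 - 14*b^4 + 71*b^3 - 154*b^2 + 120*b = (b)*(b^4 - 14*b^3 + 71*b^2 - 154*b + 120) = b*(b - 2)*(b^3 - 12*b^2 + 47*b - 60) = b*(b - 5)*(b - 2)*(b^2 - 7*b + 12) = b*(b - 5)*(b - 4)*(b - 2)*(b - 3)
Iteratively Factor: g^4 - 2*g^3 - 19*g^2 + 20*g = (g)*(g^3 - 2*g^2 - 19*g + 20) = g*(g - 5)*(g^2 + 3*g - 4) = g*(g - 5)*(g + 4)*(g - 1)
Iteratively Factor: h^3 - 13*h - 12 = (h - 4)*(h^2 + 4*h + 3) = (h - 4)*(h + 1)*(h + 3)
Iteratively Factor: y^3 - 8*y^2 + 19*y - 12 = (y - 4)*(y^2 - 4*y + 3) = (y - 4)*(y - 3)*(y - 1)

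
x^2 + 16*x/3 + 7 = (x + 7/3)*(x + 3)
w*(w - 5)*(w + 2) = w^3 - 3*w^2 - 10*w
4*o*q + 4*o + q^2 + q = (4*o + q)*(q + 1)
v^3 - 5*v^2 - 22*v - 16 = (v - 8)*(v + 1)*(v + 2)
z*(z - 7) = z^2 - 7*z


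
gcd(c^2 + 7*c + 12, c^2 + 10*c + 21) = c + 3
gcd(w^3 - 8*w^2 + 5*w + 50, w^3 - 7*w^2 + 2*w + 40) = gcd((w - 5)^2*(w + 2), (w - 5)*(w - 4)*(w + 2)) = w^2 - 3*w - 10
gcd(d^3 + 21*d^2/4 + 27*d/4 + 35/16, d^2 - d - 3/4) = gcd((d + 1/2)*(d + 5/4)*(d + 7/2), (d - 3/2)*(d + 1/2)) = d + 1/2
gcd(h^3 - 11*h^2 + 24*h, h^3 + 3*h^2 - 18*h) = h^2 - 3*h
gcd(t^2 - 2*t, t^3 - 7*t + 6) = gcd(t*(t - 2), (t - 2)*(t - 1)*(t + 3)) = t - 2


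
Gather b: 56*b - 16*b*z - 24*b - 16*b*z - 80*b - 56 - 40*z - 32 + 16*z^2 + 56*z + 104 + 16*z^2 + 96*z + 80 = b*(-32*z - 48) + 32*z^2 + 112*z + 96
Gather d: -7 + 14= 7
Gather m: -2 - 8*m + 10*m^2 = 10*m^2 - 8*m - 2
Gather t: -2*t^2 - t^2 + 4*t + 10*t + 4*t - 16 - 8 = -3*t^2 + 18*t - 24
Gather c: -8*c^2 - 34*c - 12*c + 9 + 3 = -8*c^2 - 46*c + 12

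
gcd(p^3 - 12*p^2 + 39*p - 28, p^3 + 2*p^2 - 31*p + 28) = p^2 - 5*p + 4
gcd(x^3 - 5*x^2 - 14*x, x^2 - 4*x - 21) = x - 7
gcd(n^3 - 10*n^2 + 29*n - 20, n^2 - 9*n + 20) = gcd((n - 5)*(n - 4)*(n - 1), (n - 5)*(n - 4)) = n^2 - 9*n + 20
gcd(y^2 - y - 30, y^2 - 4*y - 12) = y - 6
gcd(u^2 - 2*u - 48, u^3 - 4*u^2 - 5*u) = 1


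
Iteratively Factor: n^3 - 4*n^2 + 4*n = (n - 2)*(n^2 - 2*n) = n*(n - 2)*(n - 2)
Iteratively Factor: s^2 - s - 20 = (s + 4)*(s - 5)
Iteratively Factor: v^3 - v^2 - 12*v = (v + 3)*(v^2 - 4*v) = (v - 4)*(v + 3)*(v)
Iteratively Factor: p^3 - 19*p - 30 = (p + 2)*(p^2 - 2*p - 15) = (p - 5)*(p + 2)*(p + 3)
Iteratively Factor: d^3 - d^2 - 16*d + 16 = (d - 4)*(d^2 + 3*d - 4) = (d - 4)*(d - 1)*(d + 4)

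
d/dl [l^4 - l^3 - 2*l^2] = l*(4*l^2 - 3*l - 4)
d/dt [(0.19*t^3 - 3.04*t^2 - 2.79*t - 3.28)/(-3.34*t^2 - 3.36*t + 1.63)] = (-0.6346*t^4 - 1.2768*t^3 + 1.8249*t^2 - 31.8208*t - 15.5685)/(11.1556*t^4 + 22.4448*t^3 + 0.401199999999999*t^2 - 10.9536*t + 2.6569)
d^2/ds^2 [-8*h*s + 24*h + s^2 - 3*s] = 2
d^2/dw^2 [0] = 0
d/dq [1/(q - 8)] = -1/(q - 8)^2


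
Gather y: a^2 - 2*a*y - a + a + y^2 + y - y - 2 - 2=a^2 - 2*a*y + y^2 - 4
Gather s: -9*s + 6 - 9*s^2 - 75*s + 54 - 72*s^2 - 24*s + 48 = -81*s^2 - 108*s + 108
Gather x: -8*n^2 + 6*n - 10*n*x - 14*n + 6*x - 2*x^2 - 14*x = -8*n^2 - 8*n - 2*x^2 + x*(-10*n - 8)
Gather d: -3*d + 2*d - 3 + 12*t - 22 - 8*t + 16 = -d + 4*t - 9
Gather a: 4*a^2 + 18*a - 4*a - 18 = 4*a^2 + 14*a - 18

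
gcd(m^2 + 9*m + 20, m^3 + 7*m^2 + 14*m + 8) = m + 4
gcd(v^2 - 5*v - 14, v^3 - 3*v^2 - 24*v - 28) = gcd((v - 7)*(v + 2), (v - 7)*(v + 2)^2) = v^2 - 5*v - 14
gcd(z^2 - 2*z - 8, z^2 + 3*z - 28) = z - 4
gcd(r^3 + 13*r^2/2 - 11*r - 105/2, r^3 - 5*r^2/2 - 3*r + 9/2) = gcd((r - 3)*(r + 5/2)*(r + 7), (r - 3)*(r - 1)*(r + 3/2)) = r - 3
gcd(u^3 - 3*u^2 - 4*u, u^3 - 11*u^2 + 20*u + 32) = u^2 - 3*u - 4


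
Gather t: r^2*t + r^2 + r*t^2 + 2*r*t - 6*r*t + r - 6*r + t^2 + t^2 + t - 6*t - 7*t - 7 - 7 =r^2 - 5*r + t^2*(r + 2) + t*(r^2 - 4*r - 12) - 14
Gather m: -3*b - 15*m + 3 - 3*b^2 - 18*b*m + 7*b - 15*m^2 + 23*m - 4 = -3*b^2 + 4*b - 15*m^2 + m*(8 - 18*b) - 1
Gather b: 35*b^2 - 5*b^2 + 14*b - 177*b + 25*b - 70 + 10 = 30*b^2 - 138*b - 60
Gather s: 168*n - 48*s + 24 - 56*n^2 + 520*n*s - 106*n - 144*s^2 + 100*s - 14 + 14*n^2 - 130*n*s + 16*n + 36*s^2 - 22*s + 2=-42*n^2 + 78*n - 108*s^2 + s*(390*n + 30) + 12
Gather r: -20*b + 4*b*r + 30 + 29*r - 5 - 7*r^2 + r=-20*b - 7*r^2 + r*(4*b + 30) + 25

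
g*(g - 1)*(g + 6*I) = g^3 - g^2 + 6*I*g^2 - 6*I*g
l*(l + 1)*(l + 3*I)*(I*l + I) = I*l^4 - 3*l^3 + 2*I*l^3 - 6*l^2 + I*l^2 - 3*l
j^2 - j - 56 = (j - 8)*(j + 7)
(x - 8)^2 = x^2 - 16*x + 64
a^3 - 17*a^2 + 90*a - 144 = (a - 8)*(a - 6)*(a - 3)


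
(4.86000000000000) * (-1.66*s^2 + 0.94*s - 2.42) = -8.0676*s^2 + 4.5684*s - 11.7612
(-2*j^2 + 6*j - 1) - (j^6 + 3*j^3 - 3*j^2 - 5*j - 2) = -j^6 - 3*j^3 + j^2 + 11*j + 1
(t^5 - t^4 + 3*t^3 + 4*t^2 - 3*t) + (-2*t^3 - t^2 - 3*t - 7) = t^5 - t^4 + t^3 + 3*t^2 - 6*t - 7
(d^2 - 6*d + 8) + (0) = d^2 - 6*d + 8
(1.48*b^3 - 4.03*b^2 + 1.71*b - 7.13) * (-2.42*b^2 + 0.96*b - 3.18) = -3.5816*b^5 + 11.1734*b^4 - 12.7134*b^3 + 31.7116*b^2 - 12.2826*b + 22.6734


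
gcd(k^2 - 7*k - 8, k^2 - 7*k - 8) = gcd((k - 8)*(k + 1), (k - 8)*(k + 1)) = k^2 - 7*k - 8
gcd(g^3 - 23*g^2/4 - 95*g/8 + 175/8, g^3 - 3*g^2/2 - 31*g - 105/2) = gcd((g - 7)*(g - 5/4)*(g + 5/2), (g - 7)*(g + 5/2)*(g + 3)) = g^2 - 9*g/2 - 35/2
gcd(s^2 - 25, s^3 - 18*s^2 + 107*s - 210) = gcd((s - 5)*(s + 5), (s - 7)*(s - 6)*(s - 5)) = s - 5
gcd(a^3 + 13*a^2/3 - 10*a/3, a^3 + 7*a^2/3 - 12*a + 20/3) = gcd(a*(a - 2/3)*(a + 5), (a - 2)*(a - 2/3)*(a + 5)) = a^2 + 13*a/3 - 10/3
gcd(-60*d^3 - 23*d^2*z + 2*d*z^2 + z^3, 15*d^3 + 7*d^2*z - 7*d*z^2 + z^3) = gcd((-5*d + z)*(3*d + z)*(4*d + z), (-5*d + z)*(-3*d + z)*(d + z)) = -5*d + z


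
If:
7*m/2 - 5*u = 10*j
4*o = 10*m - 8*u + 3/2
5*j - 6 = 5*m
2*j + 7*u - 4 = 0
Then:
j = -494/355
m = -184/71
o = -22839/2840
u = 344/355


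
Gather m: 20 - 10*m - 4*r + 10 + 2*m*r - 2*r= m*(2*r - 10) - 6*r + 30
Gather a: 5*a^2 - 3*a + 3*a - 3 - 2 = 5*a^2 - 5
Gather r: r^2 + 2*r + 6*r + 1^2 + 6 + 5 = r^2 + 8*r + 12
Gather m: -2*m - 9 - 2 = -2*m - 11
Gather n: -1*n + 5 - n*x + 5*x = n*(-x - 1) + 5*x + 5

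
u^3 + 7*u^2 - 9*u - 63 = (u - 3)*(u + 3)*(u + 7)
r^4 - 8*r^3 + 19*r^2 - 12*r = r*(r - 4)*(r - 3)*(r - 1)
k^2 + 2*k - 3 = (k - 1)*(k + 3)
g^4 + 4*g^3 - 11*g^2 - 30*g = g*(g - 3)*(g + 2)*(g + 5)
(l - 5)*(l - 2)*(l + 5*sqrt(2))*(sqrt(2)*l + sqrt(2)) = sqrt(2)*l^4 - 6*sqrt(2)*l^3 + 10*l^3 - 60*l^2 + 3*sqrt(2)*l^2 + 10*sqrt(2)*l + 30*l + 100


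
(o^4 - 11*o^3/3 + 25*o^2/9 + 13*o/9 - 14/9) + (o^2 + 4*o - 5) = o^4 - 11*o^3/3 + 34*o^2/9 + 49*o/9 - 59/9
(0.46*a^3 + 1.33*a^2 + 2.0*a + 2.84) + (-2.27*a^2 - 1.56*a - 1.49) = 0.46*a^3 - 0.94*a^2 + 0.44*a + 1.35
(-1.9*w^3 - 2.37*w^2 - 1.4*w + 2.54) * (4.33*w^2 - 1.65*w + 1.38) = -8.227*w^5 - 7.1271*w^4 - 4.7735*w^3 + 10.0376*w^2 - 6.123*w + 3.5052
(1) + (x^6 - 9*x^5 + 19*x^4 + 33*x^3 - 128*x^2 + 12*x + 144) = x^6 - 9*x^5 + 19*x^4 + 33*x^3 - 128*x^2 + 12*x + 145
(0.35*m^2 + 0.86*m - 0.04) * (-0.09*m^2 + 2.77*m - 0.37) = -0.0315*m^4 + 0.8921*m^3 + 2.2563*m^2 - 0.429*m + 0.0148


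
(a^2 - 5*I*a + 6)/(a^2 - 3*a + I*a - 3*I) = (a - 6*I)/(a - 3)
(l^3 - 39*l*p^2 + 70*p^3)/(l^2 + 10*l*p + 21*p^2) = (l^2 - 7*l*p + 10*p^2)/(l + 3*p)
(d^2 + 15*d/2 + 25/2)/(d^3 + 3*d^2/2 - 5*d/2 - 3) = (2*d^2 + 15*d + 25)/(2*d^3 + 3*d^2 - 5*d - 6)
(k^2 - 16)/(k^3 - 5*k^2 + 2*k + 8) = (k + 4)/(k^2 - k - 2)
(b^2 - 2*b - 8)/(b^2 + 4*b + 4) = (b - 4)/(b + 2)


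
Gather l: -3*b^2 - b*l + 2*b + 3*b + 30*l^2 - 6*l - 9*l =-3*b^2 + 5*b + 30*l^2 + l*(-b - 15)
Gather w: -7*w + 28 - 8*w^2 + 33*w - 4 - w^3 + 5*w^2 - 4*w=-w^3 - 3*w^2 + 22*w + 24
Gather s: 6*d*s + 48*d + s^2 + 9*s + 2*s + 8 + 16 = 48*d + s^2 + s*(6*d + 11) + 24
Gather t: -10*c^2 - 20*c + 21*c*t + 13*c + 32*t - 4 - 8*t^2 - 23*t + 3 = -10*c^2 - 7*c - 8*t^2 + t*(21*c + 9) - 1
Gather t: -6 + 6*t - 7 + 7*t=13*t - 13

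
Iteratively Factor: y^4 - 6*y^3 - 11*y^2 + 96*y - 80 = (y - 5)*(y^3 - y^2 - 16*y + 16) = (y - 5)*(y - 4)*(y^2 + 3*y - 4) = (y - 5)*(y - 4)*(y + 4)*(y - 1)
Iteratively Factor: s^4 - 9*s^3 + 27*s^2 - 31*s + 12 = (s - 3)*(s^3 - 6*s^2 + 9*s - 4) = (s - 3)*(s - 1)*(s^2 - 5*s + 4) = (s - 4)*(s - 3)*(s - 1)*(s - 1)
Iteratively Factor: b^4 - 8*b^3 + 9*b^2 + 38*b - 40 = (b + 2)*(b^3 - 10*b^2 + 29*b - 20) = (b - 5)*(b + 2)*(b^2 - 5*b + 4) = (b - 5)*(b - 1)*(b + 2)*(b - 4)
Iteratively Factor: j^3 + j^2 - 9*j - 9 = (j + 1)*(j^2 - 9) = (j + 1)*(j + 3)*(j - 3)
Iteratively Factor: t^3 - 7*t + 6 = (t - 1)*(t^2 + t - 6) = (t - 2)*(t - 1)*(t + 3)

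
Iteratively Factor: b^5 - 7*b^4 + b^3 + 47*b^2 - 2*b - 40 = (b - 4)*(b^4 - 3*b^3 - 11*b^2 + 3*b + 10) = (b - 4)*(b + 1)*(b^3 - 4*b^2 - 7*b + 10) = (b - 4)*(b - 1)*(b + 1)*(b^2 - 3*b - 10) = (b - 5)*(b - 4)*(b - 1)*(b + 1)*(b + 2)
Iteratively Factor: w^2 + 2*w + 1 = (w + 1)*(w + 1)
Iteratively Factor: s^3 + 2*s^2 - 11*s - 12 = (s - 3)*(s^2 + 5*s + 4) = (s - 3)*(s + 4)*(s + 1)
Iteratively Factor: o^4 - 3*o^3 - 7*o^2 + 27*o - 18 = (o - 1)*(o^3 - 2*o^2 - 9*o + 18) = (o - 3)*(o - 1)*(o^2 + o - 6) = (o - 3)*(o - 1)*(o + 3)*(o - 2)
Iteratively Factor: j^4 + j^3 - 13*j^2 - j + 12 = (j + 1)*(j^3 - 13*j + 12) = (j + 1)*(j + 4)*(j^2 - 4*j + 3) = (j - 3)*(j + 1)*(j + 4)*(j - 1)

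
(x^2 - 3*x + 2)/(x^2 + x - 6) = (x - 1)/(x + 3)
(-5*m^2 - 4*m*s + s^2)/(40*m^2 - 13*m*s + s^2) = (m + s)/(-8*m + s)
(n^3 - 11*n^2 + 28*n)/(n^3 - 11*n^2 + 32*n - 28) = n*(n - 4)/(n^2 - 4*n + 4)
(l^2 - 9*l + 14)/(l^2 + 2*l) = (l^2 - 9*l + 14)/(l*(l + 2))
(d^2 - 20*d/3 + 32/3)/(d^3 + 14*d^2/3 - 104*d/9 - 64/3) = 3*(d - 4)/(3*d^2 + 22*d + 24)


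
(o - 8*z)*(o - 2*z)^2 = o^3 - 12*o^2*z + 36*o*z^2 - 32*z^3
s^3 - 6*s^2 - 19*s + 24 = (s - 8)*(s - 1)*(s + 3)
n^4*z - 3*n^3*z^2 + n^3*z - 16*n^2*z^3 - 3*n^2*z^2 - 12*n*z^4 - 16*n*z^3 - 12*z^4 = (n - 6*z)*(n + z)*(n + 2*z)*(n*z + z)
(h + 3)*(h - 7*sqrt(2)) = h^2 - 7*sqrt(2)*h + 3*h - 21*sqrt(2)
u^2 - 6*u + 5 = (u - 5)*(u - 1)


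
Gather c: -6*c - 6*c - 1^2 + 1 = -12*c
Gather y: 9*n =9*n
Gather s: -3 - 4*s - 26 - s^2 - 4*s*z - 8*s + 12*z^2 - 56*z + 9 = -s^2 + s*(-4*z - 12) + 12*z^2 - 56*z - 20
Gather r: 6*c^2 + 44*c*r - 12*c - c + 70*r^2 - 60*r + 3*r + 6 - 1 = 6*c^2 - 13*c + 70*r^2 + r*(44*c - 57) + 5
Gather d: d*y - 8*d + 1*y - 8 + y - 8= d*(y - 8) + 2*y - 16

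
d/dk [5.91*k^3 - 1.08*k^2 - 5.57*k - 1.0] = 17.73*k^2 - 2.16*k - 5.57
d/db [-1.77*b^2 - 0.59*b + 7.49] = -3.54*b - 0.59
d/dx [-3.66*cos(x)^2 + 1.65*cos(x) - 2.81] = (7.32*cos(x) - 1.65)*sin(x)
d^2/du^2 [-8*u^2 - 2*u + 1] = -16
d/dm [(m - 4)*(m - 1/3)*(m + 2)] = 3*m^2 - 14*m/3 - 22/3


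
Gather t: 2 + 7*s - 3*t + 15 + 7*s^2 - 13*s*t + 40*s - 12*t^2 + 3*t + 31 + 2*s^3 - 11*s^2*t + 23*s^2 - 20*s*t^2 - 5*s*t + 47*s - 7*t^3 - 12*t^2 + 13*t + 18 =2*s^3 + 30*s^2 + 94*s - 7*t^3 + t^2*(-20*s - 24) + t*(-11*s^2 - 18*s + 13) + 66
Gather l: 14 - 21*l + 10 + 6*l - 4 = 20 - 15*l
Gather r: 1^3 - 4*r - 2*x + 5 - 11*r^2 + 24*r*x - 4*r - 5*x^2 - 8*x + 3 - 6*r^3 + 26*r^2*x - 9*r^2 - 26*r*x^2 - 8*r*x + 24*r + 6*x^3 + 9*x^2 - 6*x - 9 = -6*r^3 + r^2*(26*x - 20) + r*(-26*x^2 + 16*x + 16) + 6*x^3 + 4*x^2 - 16*x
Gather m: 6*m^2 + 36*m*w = 6*m^2 + 36*m*w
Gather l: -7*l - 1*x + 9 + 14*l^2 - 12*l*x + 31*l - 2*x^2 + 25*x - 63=14*l^2 + l*(24 - 12*x) - 2*x^2 + 24*x - 54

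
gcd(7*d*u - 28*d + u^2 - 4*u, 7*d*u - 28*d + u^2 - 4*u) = 7*d*u - 28*d + u^2 - 4*u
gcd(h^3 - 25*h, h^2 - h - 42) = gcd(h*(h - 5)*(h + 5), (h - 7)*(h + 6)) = 1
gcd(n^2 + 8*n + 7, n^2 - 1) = n + 1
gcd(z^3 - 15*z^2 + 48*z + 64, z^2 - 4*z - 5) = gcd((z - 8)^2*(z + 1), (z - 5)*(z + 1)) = z + 1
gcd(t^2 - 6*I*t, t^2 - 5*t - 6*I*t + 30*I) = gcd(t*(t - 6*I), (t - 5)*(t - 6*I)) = t - 6*I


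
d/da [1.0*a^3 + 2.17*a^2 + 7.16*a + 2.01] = 3.0*a^2 + 4.34*a + 7.16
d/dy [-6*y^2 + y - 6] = 1 - 12*y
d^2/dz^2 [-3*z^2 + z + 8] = -6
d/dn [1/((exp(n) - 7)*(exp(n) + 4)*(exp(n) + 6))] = (-(exp(n) - 7)*(exp(n) + 4) - (exp(n) - 7)*(exp(n) + 6) - (exp(n) + 4)*(exp(n) + 6))*exp(n)/((exp(n) - 7)^2*(exp(n) + 4)^2*(exp(n) + 6)^2)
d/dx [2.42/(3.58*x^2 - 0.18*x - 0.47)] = (0.4356 - 17.3272*x)/(-3.58*x^2 + 0.18*x + 0.47)^2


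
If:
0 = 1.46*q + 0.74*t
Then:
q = -0.506849315068493*t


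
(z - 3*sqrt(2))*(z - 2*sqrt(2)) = z^2 - 5*sqrt(2)*z + 12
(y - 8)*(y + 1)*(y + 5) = y^3 - 2*y^2 - 43*y - 40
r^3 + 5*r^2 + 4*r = r*(r + 1)*(r + 4)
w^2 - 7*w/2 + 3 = (w - 2)*(w - 3/2)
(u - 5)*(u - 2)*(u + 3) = u^3 - 4*u^2 - 11*u + 30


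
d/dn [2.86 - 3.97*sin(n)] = -3.97*cos(n)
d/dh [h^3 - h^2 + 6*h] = 3*h^2 - 2*h + 6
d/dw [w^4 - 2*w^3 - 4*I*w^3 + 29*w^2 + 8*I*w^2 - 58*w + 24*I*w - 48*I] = 4*w^3 + w^2*(-6 - 12*I) + w*(58 + 16*I) - 58 + 24*I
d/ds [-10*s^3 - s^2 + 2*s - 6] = -30*s^2 - 2*s + 2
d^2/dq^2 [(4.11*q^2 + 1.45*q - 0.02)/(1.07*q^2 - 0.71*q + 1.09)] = (9.564944*q^3 - 28.898346*q^2 - 10.055646*q + 12.03698)/(1.225043*q^6 - 2.438637*q^5 + 5.361984*q^4 - 5.326349*q^3 + 5.462208*q^2 - 2.530653*q + 1.295029)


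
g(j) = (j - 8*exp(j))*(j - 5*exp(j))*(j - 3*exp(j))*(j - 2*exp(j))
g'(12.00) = 673562303151043969714107.41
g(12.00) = 168387280045299051255557.30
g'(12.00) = 673562303151043969714107.41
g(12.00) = 168387280045299051255557.30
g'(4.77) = 178719559430.22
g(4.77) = 44264015815.02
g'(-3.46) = -160.62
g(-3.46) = 168.10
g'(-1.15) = 15.08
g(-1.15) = 37.70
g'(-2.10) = -35.18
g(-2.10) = 48.33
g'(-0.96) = 32.23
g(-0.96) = 42.08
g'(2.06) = 2757035.83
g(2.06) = 660670.10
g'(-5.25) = -572.82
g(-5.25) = 773.44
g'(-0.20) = 344.84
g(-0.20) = 141.45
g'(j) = (1 - 8*exp(j))*(j - 5*exp(j))*(j - 3*exp(j))*(j - 2*exp(j)) + (1 - 5*exp(j))*(j - 8*exp(j))*(j - 3*exp(j))*(j - 2*exp(j)) + (1 - 3*exp(j))*(j - 8*exp(j))*(j - 5*exp(j))*(j - 2*exp(j)) + (1 - 2*exp(j))*(j - 8*exp(j))*(j - 5*exp(j))*(j - 3*exp(j)) = -18*j^3*exp(j) + 4*j^3 + 222*j^2*exp(2*j) - 54*j^2*exp(j) - 834*j*exp(3*j) + 222*j*exp(2*j) + 960*exp(4*j) - 278*exp(3*j)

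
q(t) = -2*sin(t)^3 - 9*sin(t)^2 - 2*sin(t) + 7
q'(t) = -6*sin(t)^2*cos(t) - 18*sin(t)*cos(t) - 2*cos(t)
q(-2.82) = 6.80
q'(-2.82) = -2.93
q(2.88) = 5.85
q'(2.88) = 6.82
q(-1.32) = 2.31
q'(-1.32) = 2.43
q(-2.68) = 6.28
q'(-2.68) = -4.32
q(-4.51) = -5.48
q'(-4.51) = 5.10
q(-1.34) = 2.26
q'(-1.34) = 2.25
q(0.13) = 6.59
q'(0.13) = -4.40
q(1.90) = -4.65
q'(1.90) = 7.89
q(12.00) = 5.79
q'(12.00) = 5.00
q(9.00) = 4.51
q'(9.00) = 9.51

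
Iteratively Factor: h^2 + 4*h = (h)*(h + 4)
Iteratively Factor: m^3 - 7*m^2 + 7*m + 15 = (m - 5)*(m^2 - 2*m - 3) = (m - 5)*(m - 3)*(m + 1)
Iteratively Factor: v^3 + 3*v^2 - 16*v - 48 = (v - 4)*(v^2 + 7*v + 12) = (v - 4)*(v + 3)*(v + 4)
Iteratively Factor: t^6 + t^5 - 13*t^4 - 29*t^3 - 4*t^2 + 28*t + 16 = (t - 1)*(t^5 + 2*t^4 - 11*t^3 - 40*t^2 - 44*t - 16) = (t - 1)*(t + 1)*(t^4 + t^3 - 12*t^2 - 28*t - 16) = (t - 4)*(t - 1)*(t + 1)*(t^3 + 5*t^2 + 8*t + 4) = (t - 4)*(t - 1)*(t + 1)*(t + 2)*(t^2 + 3*t + 2) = (t - 4)*(t - 1)*(t + 1)^2*(t + 2)*(t + 2)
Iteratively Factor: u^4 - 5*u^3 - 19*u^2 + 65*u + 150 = (u + 2)*(u^3 - 7*u^2 - 5*u + 75) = (u - 5)*(u + 2)*(u^2 - 2*u - 15) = (u - 5)*(u + 2)*(u + 3)*(u - 5)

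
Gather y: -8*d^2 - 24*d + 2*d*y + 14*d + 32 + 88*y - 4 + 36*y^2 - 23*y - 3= -8*d^2 - 10*d + 36*y^2 + y*(2*d + 65) + 25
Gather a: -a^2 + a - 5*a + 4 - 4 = -a^2 - 4*a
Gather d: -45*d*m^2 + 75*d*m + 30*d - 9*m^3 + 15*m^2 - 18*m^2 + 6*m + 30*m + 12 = d*(-45*m^2 + 75*m + 30) - 9*m^3 - 3*m^2 + 36*m + 12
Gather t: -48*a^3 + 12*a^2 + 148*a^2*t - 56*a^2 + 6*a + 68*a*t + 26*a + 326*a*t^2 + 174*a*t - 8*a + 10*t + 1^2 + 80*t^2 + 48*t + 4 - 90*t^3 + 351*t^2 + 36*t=-48*a^3 - 44*a^2 + 24*a - 90*t^3 + t^2*(326*a + 431) + t*(148*a^2 + 242*a + 94) + 5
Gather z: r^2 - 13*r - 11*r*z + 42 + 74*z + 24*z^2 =r^2 - 13*r + 24*z^2 + z*(74 - 11*r) + 42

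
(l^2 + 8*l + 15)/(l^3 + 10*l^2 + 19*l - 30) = (l + 3)/(l^2 + 5*l - 6)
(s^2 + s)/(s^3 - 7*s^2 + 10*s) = (s + 1)/(s^2 - 7*s + 10)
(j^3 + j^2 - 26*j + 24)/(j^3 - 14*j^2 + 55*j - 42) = (j^2 + 2*j - 24)/(j^2 - 13*j + 42)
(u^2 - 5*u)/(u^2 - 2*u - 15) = u/(u + 3)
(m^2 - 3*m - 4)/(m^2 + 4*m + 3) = (m - 4)/(m + 3)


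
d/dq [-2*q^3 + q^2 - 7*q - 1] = -6*q^2 + 2*q - 7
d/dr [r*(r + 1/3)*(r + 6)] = 3*r^2 + 38*r/3 + 2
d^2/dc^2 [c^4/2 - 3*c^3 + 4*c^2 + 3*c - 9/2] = 6*c^2 - 18*c + 8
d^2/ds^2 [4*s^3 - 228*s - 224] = 24*s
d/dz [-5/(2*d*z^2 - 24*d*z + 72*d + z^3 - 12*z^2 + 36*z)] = 5*(4*d*z - 24*d + 3*z^2 - 24*z + 36)/(2*d*z^2 - 24*d*z + 72*d + z^3 - 12*z^2 + 36*z)^2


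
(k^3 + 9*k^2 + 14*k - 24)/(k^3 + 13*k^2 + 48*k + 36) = (k^2 + 3*k - 4)/(k^2 + 7*k + 6)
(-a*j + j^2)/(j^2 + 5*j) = (-a + j)/(j + 5)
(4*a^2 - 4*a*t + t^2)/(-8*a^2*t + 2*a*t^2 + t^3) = (-2*a + t)/(t*(4*a + t))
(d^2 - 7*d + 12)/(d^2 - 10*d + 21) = (d - 4)/(d - 7)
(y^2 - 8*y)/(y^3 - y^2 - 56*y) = 1/(y + 7)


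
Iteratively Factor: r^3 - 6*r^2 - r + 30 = (r - 5)*(r^2 - r - 6) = (r - 5)*(r + 2)*(r - 3)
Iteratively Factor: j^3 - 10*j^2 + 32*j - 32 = (j - 4)*(j^2 - 6*j + 8) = (j - 4)^2*(j - 2)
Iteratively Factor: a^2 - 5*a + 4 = (a - 4)*(a - 1)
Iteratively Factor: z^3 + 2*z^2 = (z)*(z^2 + 2*z) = z*(z + 2)*(z)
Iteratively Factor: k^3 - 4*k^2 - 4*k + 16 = (k - 2)*(k^2 - 2*k - 8) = (k - 4)*(k - 2)*(k + 2)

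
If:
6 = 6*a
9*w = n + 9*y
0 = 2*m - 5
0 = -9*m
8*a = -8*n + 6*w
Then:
No Solution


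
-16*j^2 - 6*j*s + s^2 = (-8*j + s)*(2*j + s)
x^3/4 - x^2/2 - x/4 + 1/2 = (x/4 + 1/4)*(x - 2)*(x - 1)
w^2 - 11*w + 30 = (w - 6)*(w - 5)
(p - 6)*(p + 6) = p^2 - 36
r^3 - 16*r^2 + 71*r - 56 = (r - 8)*(r - 7)*(r - 1)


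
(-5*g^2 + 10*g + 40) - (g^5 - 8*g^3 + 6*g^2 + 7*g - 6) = -g^5 + 8*g^3 - 11*g^2 + 3*g + 46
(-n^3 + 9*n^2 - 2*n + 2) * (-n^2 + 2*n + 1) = n^5 - 11*n^4 + 19*n^3 + 3*n^2 + 2*n + 2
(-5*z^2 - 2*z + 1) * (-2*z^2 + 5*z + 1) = 10*z^4 - 21*z^3 - 17*z^2 + 3*z + 1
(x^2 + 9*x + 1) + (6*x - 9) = x^2 + 15*x - 8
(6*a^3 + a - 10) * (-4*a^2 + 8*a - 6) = -24*a^5 + 48*a^4 - 40*a^3 + 48*a^2 - 86*a + 60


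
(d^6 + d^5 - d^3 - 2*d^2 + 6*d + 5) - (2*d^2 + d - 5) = d^6 + d^5 - d^3 - 4*d^2 + 5*d + 10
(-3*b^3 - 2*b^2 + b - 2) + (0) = -3*b^3 - 2*b^2 + b - 2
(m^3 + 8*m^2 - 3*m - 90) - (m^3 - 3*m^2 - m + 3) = 11*m^2 - 2*m - 93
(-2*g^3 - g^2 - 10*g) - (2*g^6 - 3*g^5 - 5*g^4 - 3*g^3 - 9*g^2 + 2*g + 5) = -2*g^6 + 3*g^5 + 5*g^4 + g^3 + 8*g^2 - 12*g - 5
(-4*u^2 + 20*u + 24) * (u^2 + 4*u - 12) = -4*u^4 + 4*u^3 + 152*u^2 - 144*u - 288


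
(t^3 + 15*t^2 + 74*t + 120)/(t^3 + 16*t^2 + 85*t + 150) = (t + 4)/(t + 5)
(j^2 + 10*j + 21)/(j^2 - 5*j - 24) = (j + 7)/(j - 8)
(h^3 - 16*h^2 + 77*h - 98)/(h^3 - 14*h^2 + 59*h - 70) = (h - 7)/(h - 5)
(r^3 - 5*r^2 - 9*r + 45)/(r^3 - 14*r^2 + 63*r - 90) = (r + 3)/(r - 6)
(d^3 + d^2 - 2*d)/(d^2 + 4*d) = (d^2 + d - 2)/(d + 4)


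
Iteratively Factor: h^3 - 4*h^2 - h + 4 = (h + 1)*(h^2 - 5*h + 4) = (h - 4)*(h + 1)*(h - 1)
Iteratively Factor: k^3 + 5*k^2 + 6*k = (k + 2)*(k^2 + 3*k) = (k + 2)*(k + 3)*(k)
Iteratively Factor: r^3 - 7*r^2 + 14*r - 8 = (r - 4)*(r^2 - 3*r + 2) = (r - 4)*(r - 1)*(r - 2)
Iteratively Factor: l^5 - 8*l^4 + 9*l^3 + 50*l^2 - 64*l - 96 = (l - 3)*(l^4 - 5*l^3 - 6*l^2 + 32*l + 32) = (l - 3)*(l + 2)*(l^3 - 7*l^2 + 8*l + 16) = (l - 4)*(l - 3)*(l + 2)*(l^2 - 3*l - 4) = (l - 4)^2*(l - 3)*(l + 2)*(l + 1)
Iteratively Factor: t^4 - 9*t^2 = (t - 3)*(t^3 + 3*t^2) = t*(t - 3)*(t^2 + 3*t) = t^2*(t - 3)*(t + 3)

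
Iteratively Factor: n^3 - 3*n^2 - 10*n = (n + 2)*(n^2 - 5*n) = (n - 5)*(n + 2)*(n)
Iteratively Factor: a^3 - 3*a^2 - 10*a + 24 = (a + 3)*(a^2 - 6*a + 8) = (a - 4)*(a + 3)*(a - 2)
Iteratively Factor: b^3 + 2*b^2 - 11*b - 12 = (b + 1)*(b^2 + b - 12) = (b - 3)*(b + 1)*(b + 4)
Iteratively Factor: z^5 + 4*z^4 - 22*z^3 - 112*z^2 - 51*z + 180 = (z - 1)*(z^4 + 5*z^3 - 17*z^2 - 129*z - 180) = (z - 1)*(z + 4)*(z^3 + z^2 - 21*z - 45) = (z - 1)*(z + 3)*(z + 4)*(z^2 - 2*z - 15) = (z - 5)*(z - 1)*(z + 3)*(z + 4)*(z + 3)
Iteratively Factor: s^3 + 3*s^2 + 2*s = (s + 1)*(s^2 + 2*s) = (s + 1)*(s + 2)*(s)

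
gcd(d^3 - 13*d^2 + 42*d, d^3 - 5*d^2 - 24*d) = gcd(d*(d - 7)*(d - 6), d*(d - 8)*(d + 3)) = d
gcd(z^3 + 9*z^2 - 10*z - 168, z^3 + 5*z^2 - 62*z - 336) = z^2 + 13*z + 42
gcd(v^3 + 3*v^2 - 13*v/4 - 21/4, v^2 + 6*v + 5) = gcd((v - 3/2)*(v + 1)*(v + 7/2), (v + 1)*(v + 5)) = v + 1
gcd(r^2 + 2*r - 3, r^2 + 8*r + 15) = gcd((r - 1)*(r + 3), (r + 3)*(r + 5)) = r + 3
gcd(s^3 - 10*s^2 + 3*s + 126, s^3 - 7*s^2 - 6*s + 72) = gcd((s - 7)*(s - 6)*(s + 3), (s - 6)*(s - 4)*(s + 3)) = s^2 - 3*s - 18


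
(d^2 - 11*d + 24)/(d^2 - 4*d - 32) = (d - 3)/(d + 4)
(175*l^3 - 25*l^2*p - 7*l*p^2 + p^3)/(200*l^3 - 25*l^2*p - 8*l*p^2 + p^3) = (-7*l + p)/(-8*l + p)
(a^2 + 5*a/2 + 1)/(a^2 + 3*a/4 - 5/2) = 2*(2*a + 1)/(4*a - 5)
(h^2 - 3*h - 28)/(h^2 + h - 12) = (h - 7)/(h - 3)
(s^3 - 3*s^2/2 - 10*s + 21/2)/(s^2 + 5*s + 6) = (2*s^2 - 9*s + 7)/(2*(s + 2))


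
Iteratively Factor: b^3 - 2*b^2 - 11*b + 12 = (b - 4)*(b^2 + 2*b - 3) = (b - 4)*(b - 1)*(b + 3)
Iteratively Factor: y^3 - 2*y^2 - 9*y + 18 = (y - 2)*(y^2 - 9) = (y - 3)*(y - 2)*(y + 3)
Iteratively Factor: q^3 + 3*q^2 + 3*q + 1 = (q + 1)*(q^2 + 2*q + 1) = (q + 1)^2*(q + 1)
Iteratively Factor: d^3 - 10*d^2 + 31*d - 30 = (d - 2)*(d^2 - 8*d + 15) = (d - 3)*(d - 2)*(d - 5)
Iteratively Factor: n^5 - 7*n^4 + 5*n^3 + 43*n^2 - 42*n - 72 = (n - 3)*(n^4 - 4*n^3 - 7*n^2 + 22*n + 24) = (n - 3)*(n + 1)*(n^3 - 5*n^2 - 2*n + 24) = (n - 3)^2*(n + 1)*(n^2 - 2*n - 8) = (n - 4)*(n - 3)^2*(n + 1)*(n + 2)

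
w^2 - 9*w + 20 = (w - 5)*(w - 4)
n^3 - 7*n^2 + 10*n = n*(n - 5)*(n - 2)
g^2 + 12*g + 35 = (g + 5)*(g + 7)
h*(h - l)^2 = h^3 - 2*h^2*l + h*l^2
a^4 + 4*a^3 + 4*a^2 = a^2*(a + 2)^2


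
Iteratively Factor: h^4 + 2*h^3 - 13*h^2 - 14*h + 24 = (h - 3)*(h^3 + 5*h^2 + 2*h - 8) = (h - 3)*(h - 1)*(h^2 + 6*h + 8) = (h - 3)*(h - 1)*(h + 4)*(h + 2)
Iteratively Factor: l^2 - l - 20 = (l - 5)*(l + 4)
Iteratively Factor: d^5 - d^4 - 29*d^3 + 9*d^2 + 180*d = (d)*(d^4 - d^3 - 29*d^2 + 9*d + 180) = d*(d - 5)*(d^3 + 4*d^2 - 9*d - 36) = d*(d - 5)*(d + 4)*(d^2 - 9) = d*(d - 5)*(d + 3)*(d + 4)*(d - 3)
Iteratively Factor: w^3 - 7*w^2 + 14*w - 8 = (w - 4)*(w^2 - 3*w + 2) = (w - 4)*(w - 2)*(w - 1)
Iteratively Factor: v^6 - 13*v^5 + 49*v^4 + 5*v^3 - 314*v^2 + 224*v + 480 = (v - 4)*(v^5 - 9*v^4 + 13*v^3 + 57*v^2 - 86*v - 120) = (v - 4)*(v + 2)*(v^4 - 11*v^3 + 35*v^2 - 13*v - 60) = (v - 5)*(v - 4)*(v + 2)*(v^3 - 6*v^2 + 5*v + 12) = (v - 5)*(v - 4)*(v - 3)*(v + 2)*(v^2 - 3*v - 4) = (v - 5)*(v - 4)*(v - 3)*(v + 1)*(v + 2)*(v - 4)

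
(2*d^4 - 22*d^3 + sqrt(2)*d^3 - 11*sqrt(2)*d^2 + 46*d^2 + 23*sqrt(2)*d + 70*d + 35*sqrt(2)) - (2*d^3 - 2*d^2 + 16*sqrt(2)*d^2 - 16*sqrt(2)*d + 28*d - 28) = 2*d^4 - 24*d^3 + sqrt(2)*d^3 - 27*sqrt(2)*d^2 + 48*d^2 + 42*d + 39*sqrt(2)*d + 28 + 35*sqrt(2)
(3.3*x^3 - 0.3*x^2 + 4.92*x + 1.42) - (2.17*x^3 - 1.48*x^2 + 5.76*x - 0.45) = 1.13*x^3 + 1.18*x^2 - 0.84*x + 1.87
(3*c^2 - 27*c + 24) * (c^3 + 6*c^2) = 3*c^5 - 9*c^4 - 138*c^3 + 144*c^2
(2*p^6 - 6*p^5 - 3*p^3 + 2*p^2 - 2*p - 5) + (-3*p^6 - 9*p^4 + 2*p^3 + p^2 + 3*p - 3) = -p^6 - 6*p^5 - 9*p^4 - p^3 + 3*p^2 + p - 8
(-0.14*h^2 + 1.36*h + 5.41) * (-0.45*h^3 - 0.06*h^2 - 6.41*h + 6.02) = 0.063*h^5 - 0.6036*h^4 - 1.6187*h^3 - 9.885*h^2 - 26.4909*h + 32.5682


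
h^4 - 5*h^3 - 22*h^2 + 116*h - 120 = (h - 6)*(h - 2)^2*(h + 5)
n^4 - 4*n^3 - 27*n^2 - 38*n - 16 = (n - 8)*(n + 1)^2*(n + 2)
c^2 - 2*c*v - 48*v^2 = (c - 8*v)*(c + 6*v)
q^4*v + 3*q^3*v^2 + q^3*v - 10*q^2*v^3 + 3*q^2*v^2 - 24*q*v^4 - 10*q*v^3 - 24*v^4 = (q - 3*v)*(q + 2*v)*(q + 4*v)*(q*v + v)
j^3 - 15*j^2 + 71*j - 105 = (j - 7)*(j - 5)*(j - 3)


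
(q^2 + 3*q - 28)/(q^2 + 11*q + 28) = (q - 4)/(q + 4)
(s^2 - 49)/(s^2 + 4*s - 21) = (s - 7)/(s - 3)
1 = 1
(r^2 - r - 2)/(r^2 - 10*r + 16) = (r + 1)/(r - 8)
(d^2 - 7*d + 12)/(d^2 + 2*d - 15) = (d - 4)/(d + 5)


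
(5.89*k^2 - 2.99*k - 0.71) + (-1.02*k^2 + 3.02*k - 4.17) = 4.87*k^2 + 0.0299999999999998*k - 4.88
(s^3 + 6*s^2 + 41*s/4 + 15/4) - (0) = s^3 + 6*s^2 + 41*s/4 + 15/4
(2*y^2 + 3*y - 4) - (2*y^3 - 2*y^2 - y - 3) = -2*y^3 + 4*y^2 + 4*y - 1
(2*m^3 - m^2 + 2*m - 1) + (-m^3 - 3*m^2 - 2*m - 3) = m^3 - 4*m^2 - 4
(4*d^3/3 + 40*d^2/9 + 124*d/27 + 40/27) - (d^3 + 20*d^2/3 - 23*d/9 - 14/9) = d^3/3 - 20*d^2/9 + 193*d/27 + 82/27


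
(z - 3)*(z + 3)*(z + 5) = z^3 + 5*z^2 - 9*z - 45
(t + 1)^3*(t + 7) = t^4 + 10*t^3 + 24*t^2 + 22*t + 7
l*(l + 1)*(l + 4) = l^3 + 5*l^2 + 4*l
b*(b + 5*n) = b^2 + 5*b*n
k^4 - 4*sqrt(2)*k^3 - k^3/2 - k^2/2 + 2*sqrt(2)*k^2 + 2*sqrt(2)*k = k*(k - 1)*(k + 1/2)*(k - 4*sqrt(2))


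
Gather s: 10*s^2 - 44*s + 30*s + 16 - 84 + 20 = 10*s^2 - 14*s - 48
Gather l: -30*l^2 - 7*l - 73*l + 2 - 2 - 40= -30*l^2 - 80*l - 40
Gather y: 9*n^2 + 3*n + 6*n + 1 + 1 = 9*n^2 + 9*n + 2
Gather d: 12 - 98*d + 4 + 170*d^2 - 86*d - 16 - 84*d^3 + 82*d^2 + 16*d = -84*d^3 + 252*d^2 - 168*d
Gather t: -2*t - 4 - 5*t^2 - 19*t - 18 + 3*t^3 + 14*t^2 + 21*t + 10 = 3*t^3 + 9*t^2 - 12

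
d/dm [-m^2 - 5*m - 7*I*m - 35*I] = -2*m - 5 - 7*I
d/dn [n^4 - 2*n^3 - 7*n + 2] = 4*n^3 - 6*n^2 - 7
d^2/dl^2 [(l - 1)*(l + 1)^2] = 6*l + 2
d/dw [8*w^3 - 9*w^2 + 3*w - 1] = 24*w^2 - 18*w + 3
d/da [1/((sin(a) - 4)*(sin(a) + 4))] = -sin(2*a)/((sin(a) - 4)^2*(sin(a) + 4)^2)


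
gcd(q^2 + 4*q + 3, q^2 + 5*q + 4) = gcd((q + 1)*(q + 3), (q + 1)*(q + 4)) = q + 1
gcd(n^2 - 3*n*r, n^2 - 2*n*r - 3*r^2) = -n + 3*r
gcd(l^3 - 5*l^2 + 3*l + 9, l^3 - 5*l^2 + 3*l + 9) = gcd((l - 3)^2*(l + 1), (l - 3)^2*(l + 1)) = l^3 - 5*l^2 + 3*l + 9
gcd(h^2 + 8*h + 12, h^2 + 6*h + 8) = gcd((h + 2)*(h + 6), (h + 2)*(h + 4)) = h + 2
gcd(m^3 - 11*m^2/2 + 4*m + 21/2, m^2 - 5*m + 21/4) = m - 7/2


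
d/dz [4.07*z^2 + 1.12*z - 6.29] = 8.14*z + 1.12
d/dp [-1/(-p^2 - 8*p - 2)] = 2*(-p - 4)/(p^2 + 8*p + 2)^2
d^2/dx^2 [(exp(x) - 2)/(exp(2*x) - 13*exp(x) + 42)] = (exp(4*x) + 5*exp(3*x) - 174*exp(2*x) + 544*exp(x) + 672)*exp(x)/(exp(6*x) - 39*exp(5*x) + 633*exp(4*x) - 5473*exp(3*x) + 26586*exp(2*x) - 68796*exp(x) + 74088)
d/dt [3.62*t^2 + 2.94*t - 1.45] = 7.24*t + 2.94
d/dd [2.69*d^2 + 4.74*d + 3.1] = 5.38*d + 4.74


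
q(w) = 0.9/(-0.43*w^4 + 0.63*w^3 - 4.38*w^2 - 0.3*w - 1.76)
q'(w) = 0.9*(1.72*w^3 - 1.89*w^2 + 8.76*w + 0.3)/(-0.43*w^4 + 0.63*w^3 - 4.38*w^2 - 0.3*w - 1.76)^2 = (1.548*w^3 - 1.701*w^2 + 7.884*w + 0.27)/(0.43*w^4 - 0.63*w^3 + 4.38*w^2 + 0.3*w + 1.76)^2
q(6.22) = -0.00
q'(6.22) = 0.00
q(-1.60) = -0.05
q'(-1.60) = -0.07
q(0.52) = -0.30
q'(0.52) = 0.45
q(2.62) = -0.02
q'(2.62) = 0.02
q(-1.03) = -0.12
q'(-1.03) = -0.21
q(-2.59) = -0.01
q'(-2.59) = -0.02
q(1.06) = -0.13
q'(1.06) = 0.19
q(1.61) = -0.06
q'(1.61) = 0.08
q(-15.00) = -0.00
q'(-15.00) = -0.00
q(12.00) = -0.00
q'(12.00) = 0.00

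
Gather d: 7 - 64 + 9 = -48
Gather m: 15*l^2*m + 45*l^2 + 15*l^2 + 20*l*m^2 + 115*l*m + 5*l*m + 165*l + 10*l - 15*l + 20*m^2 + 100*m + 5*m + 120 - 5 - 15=60*l^2 + 160*l + m^2*(20*l + 20) + m*(15*l^2 + 120*l + 105) + 100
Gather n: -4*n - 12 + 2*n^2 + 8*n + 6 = 2*n^2 + 4*n - 6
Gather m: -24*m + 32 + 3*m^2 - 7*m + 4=3*m^2 - 31*m + 36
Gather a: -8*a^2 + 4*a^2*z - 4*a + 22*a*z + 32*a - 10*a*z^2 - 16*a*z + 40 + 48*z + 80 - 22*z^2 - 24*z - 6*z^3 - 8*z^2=a^2*(4*z - 8) + a*(-10*z^2 + 6*z + 28) - 6*z^3 - 30*z^2 + 24*z + 120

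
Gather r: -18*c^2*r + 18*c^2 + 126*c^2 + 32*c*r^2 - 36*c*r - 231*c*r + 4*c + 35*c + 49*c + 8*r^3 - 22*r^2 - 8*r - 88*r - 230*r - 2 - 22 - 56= 144*c^2 + 88*c + 8*r^3 + r^2*(32*c - 22) + r*(-18*c^2 - 267*c - 326) - 80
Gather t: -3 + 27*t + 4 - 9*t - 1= 18*t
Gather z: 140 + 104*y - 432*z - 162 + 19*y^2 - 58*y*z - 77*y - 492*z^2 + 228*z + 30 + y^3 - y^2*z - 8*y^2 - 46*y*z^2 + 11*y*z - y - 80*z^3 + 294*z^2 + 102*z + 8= y^3 + 11*y^2 + 26*y - 80*z^3 + z^2*(-46*y - 198) + z*(-y^2 - 47*y - 102) + 16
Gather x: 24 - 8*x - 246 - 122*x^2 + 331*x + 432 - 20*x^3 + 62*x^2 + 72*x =-20*x^3 - 60*x^2 + 395*x + 210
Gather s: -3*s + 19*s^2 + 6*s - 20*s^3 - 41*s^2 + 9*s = -20*s^3 - 22*s^2 + 12*s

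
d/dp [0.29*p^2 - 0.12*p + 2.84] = 0.58*p - 0.12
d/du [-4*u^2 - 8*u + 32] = -8*u - 8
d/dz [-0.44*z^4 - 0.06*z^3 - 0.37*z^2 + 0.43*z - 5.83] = -1.76*z^3 - 0.18*z^2 - 0.74*z + 0.43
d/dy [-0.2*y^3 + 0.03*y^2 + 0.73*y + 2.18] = -0.6*y^2 + 0.06*y + 0.73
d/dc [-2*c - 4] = -2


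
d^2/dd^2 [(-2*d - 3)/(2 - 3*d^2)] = 18*(2*d^3 + 9*d^2 + 4*d + 2)/(27*d^6 - 54*d^4 + 36*d^2 - 8)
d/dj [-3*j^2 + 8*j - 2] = 8 - 6*j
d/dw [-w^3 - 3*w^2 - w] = -3*w^2 - 6*w - 1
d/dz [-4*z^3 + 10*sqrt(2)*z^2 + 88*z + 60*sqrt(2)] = -12*z^2 + 20*sqrt(2)*z + 88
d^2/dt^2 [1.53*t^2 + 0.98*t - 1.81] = 3.06000000000000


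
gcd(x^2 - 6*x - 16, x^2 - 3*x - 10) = x + 2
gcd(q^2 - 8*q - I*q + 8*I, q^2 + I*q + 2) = q - I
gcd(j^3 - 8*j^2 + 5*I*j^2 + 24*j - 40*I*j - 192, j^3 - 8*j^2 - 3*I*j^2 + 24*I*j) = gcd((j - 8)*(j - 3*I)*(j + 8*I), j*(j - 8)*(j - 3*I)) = j^2 + j*(-8 - 3*I) + 24*I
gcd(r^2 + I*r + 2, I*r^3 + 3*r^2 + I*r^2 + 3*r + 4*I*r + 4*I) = 1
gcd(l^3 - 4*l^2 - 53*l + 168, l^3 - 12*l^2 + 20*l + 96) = l - 8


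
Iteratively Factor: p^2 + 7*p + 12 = (p + 4)*(p + 3)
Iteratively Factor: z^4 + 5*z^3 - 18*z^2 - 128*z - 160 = (z + 2)*(z^3 + 3*z^2 - 24*z - 80) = (z + 2)*(z + 4)*(z^2 - z - 20) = (z + 2)*(z + 4)^2*(z - 5)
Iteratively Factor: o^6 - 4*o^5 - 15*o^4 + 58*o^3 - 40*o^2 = (o - 5)*(o^5 + o^4 - 10*o^3 + 8*o^2) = (o - 5)*(o - 1)*(o^4 + 2*o^3 - 8*o^2) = (o - 5)*(o - 1)*(o + 4)*(o^3 - 2*o^2) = (o - 5)*(o - 2)*(o - 1)*(o + 4)*(o^2) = o*(o - 5)*(o - 2)*(o - 1)*(o + 4)*(o)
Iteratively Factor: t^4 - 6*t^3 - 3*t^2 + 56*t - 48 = (t + 3)*(t^3 - 9*t^2 + 24*t - 16) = (t - 4)*(t + 3)*(t^2 - 5*t + 4) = (t - 4)^2*(t + 3)*(t - 1)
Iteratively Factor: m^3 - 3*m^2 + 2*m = (m - 1)*(m^2 - 2*m) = m*(m - 1)*(m - 2)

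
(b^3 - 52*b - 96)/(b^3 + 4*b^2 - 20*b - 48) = (b - 8)/(b - 4)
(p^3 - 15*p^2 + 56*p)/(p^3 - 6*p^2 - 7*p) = (p - 8)/(p + 1)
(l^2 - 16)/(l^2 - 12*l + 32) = (l + 4)/(l - 8)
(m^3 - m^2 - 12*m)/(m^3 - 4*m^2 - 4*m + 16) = m*(m + 3)/(m^2 - 4)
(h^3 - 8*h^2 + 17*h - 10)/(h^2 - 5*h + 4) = (h^2 - 7*h + 10)/(h - 4)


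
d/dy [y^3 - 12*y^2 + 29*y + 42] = 3*y^2 - 24*y + 29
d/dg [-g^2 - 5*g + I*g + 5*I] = -2*g - 5 + I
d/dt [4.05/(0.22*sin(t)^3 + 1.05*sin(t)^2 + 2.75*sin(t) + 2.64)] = (-8.505*sin(t) + 1.3365*cos(2*t) - 12.474)*cos(t)/(0.22*sin(t)^3 + 1.05*sin(t)^2 + 2.75*sin(t) + 2.64)^2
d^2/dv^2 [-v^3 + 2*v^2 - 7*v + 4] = 4 - 6*v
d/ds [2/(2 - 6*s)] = 3/(3*s - 1)^2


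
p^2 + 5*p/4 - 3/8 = (p - 1/4)*(p + 3/2)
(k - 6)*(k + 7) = k^2 + k - 42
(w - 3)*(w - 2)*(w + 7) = w^3 + 2*w^2 - 29*w + 42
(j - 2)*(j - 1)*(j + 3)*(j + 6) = j^4 + 6*j^3 - 7*j^2 - 36*j + 36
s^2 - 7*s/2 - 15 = (s - 6)*(s + 5/2)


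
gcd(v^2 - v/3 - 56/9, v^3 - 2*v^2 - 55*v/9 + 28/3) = v + 7/3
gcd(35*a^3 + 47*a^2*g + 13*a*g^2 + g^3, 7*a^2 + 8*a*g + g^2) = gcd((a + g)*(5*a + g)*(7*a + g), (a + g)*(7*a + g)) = 7*a^2 + 8*a*g + g^2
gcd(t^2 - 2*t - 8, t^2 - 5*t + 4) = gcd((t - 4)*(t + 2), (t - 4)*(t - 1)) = t - 4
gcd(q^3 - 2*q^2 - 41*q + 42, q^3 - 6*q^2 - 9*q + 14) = q^2 - 8*q + 7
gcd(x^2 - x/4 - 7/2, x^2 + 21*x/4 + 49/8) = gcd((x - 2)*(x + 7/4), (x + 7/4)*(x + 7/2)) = x + 7/4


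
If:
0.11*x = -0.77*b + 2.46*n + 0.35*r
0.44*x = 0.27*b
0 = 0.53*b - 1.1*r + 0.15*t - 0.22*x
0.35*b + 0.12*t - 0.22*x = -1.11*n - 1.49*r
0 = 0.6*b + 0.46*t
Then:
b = 0.00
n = 0.00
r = 0.00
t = 0.00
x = 0.00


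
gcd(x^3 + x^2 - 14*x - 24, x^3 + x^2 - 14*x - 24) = x^3 + x^2 - 14*x - 24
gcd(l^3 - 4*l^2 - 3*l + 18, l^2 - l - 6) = l^2 - l - 6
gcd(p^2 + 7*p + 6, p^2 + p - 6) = 1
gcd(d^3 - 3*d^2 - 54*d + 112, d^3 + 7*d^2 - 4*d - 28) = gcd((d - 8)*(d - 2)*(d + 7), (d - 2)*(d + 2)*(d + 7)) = d^2 + 5*d - 14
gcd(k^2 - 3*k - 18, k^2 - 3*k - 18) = k^2 - 3*k - 18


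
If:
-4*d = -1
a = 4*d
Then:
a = 1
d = 1/4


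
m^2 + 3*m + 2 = (m + 1)*(m + 2)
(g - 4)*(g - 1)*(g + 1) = g^3 - 4*g^2 - g + 4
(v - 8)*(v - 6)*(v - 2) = v^3 - 16*v^2 + 76*v - 96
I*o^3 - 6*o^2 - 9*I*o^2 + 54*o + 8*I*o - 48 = (o - 8)*(o + 6*I)*(I*o - I)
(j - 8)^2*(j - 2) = j^3 - 18*j^2 + 96*j - 128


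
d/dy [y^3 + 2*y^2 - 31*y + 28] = 3*y^2 + 4*y - 31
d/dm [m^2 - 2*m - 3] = 2*m - 2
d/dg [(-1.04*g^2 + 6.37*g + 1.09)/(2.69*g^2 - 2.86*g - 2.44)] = (-14.1609*g^2 - 0.789000000000001*g - 12.4254)/(7.2361*g^4 - 15.3868*g^3 - 4.9476*g^2 + 13.9568*g + 5.9536)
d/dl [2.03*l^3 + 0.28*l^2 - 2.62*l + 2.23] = 6.09*l^2 + 0.56*l - 2.62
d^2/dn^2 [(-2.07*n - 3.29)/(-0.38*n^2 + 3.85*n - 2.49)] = ((13.4386 - 4.7196*n)*(0.38*n^2 - 3.85*n + 2.49) + (0.76*n - 3.85)*(1.52*n - 7.7)*(2.07*n + 3.29))/(0.38*n^2 - 3.85*n + 2.49)^3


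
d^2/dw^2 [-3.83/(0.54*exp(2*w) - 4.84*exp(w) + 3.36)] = (-3.83*(1.08*exp(w) - 4.84)*(2.16*exp(w) - 9.68)*exp(w) + (8.2728*exp(w) - 18.5372)*(0.54*exp(2*w) - 4.84*exp(w) + 3.36))*exp(w)/(0.54*exp(2*w) - 4.84*exp(w) + 3.36)^3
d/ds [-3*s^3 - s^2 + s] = -9*s^2 - 2*s + 1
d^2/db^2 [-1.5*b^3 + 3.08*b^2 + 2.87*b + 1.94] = 6.16 - 9.0*b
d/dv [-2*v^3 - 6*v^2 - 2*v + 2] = -6*v^2 - 12*v - 2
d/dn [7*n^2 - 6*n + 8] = 14*n - 6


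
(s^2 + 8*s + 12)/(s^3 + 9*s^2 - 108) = (s + 2)/(s^2 + 3*s - 18)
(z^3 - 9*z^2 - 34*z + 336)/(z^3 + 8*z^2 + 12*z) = (z^2 - 15*z + 56)/(z*(z + 2))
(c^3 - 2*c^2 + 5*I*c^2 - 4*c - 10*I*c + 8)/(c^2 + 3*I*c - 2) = (c^2 + c*(-2 + 4*I) - 8*I)/(c + 2*I)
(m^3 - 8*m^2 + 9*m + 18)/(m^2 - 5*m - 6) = m - 3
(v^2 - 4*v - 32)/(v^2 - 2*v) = (v^2 - 4*v - 32)/(v*(v - 2))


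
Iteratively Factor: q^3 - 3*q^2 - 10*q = (q + 2)*(q^2 - 5*q) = (q - 5)*(q + 2)*(q)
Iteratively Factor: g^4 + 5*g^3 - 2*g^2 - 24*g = (g + 4)*(g^3 + g^2 - 6*g) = (g + 3)*(g + 4)*(g^2 - 2*g) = (g - 2)*(g + 3)*(g + 4)*(g)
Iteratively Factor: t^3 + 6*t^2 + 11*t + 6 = (t + 2)*(t^2 + 4*t + 3) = (t + 2)*(t + 3)*(t + 1)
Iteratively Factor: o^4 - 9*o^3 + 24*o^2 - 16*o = (o)*(o^3 - 9*o^2 + 24*o - 16) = o*(o - 4)*(o^2 - 5*o + 4) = o*(o - 4)^2*(o - 1)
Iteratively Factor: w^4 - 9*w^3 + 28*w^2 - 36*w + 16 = (w - 2)*(w^3 - 7*w^2 + 14*w - 8) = (w - 2)^2*(w^2 - 5*w + 4) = (w - 2)^2*(w - 1)*(w - 4)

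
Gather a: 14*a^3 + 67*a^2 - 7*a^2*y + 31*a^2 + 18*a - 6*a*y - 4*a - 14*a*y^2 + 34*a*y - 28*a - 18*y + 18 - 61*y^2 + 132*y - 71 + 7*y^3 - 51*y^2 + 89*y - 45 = 14*a^3 + a^2*(98 - 7*y) + a*(-14*y^2 + 28*y - 14) + 7*y^3 - 112*y^2 + 203*y - 98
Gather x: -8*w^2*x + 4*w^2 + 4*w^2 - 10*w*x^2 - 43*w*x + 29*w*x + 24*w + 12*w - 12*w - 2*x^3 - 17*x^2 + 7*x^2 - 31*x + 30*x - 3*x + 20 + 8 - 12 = 8*w^2 + 24*w - 2*x^3 + x^2*(-10*w - 10) + x*(-8*w^2 - 14*w - 4) + 16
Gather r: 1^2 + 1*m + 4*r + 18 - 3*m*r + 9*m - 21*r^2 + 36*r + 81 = 10*m - 21*r^2 + r*(40 - 3*m) + 100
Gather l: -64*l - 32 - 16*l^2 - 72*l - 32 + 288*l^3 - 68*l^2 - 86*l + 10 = 288*l^3 - 84*l^2 - 222*l - 54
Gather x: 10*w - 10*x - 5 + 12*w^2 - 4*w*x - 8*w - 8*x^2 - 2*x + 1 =12*w^2 + 2*w - 8*x^2 + x*(-4*w - 12) - 4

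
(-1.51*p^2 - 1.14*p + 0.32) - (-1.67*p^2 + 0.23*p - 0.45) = 0.16*p^2 - 1.37*p + 0.77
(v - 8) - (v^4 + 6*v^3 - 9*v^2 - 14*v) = -v^4 - 6*v^3 + 9*v^2 + 15*v - 8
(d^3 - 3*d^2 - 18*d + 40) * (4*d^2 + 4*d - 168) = 4*d^5 - 8*d^4 - 252*d^3 + 592*d^2 + 3184*d - 6720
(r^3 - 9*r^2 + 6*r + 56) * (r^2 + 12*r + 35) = r^5 + 3*r^4 - 67*r^3 - 187*r^2 + 882*r + 1960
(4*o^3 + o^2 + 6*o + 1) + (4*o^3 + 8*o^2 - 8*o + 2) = 8*o^3 + 9*o^2 - 2*o + 3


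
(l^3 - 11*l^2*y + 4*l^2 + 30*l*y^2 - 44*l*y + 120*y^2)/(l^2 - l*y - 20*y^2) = (l^2 - 6*l*y + 4*l - 24*y)/(l + 4*y)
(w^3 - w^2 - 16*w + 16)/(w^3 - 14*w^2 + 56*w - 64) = (w^2 + 3*w - 4)/(w^2 - 10*w + 16)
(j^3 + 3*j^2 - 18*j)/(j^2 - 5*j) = (j^2 + 3*j - 18)/(j - 5)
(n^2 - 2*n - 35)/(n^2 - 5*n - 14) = (n + 5)/(n + 2)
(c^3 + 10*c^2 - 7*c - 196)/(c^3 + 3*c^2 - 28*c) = (c + 7)/c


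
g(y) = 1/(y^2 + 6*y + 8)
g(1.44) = 0.05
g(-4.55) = 0.71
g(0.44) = 0.09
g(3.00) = 0.03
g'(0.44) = -0.06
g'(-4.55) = 1.58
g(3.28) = 0.03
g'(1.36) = -0.03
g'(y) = (-2*y - 6)/(y^2 + 6*y + 8)^2 = 2*(-y - 3)/(y^2 + 6*y + 8)^2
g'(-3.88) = 34.58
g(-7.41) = 0.05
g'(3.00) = -0.01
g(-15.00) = 0.01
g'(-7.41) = 0.03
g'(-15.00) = 0.00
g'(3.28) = -0.01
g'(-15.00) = 0.00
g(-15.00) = 0.01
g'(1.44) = -0.03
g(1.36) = 0.06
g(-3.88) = -4.43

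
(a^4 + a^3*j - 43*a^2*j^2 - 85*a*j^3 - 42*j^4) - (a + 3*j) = a^4 + a^3*j - 43*a^2*j^2 - 85*a*j^3 - a - 42*j^4 - 3*j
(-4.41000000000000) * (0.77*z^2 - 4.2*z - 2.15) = -3.3957*z^2 + 18.522*z + 9.4815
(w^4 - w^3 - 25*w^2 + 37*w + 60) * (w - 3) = w^5 - 4*w^4 - 22*w^3 + 112*w^2 - 51*w - 180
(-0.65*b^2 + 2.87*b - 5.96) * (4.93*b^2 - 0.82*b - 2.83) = -3.2045*b^4 + 14.6821*b^3 - 29.8967*b^2 - 3.2349*b + 16.8668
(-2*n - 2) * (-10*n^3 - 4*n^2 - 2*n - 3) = 20*n^4 + 28*n^3 + 12*n^2 + 10*n + 6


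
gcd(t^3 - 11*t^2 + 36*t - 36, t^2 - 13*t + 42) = t - 6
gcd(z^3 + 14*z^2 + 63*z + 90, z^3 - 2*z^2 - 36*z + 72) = z + 6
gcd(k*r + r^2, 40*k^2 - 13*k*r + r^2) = 1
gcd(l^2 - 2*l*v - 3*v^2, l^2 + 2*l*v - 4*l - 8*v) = 1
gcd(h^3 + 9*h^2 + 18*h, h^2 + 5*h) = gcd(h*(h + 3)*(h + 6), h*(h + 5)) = h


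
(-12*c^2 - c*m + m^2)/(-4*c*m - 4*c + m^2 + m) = (3*c + m)/(m + 1)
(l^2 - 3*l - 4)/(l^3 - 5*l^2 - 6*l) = (l - 4)/(l*(l - 6))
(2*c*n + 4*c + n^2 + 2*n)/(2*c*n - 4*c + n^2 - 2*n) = (n + 2)/(n - 2)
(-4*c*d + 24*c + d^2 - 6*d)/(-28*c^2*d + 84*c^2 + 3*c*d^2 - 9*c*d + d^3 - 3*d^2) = (d - 6)/(7*c*d - 21*c + d^2 - 3*d)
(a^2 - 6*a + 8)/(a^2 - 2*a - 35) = (-a^2 + 6*a - 8)/(-a^2 + 2*a + 35)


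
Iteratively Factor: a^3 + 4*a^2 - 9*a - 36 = (a + 3)*(a^2 + a - 12) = (a + 3)*(a + 4)*(a - 3)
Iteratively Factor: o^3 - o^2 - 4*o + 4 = (o - 1)*(o^2 - 4) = (o - 1)*(o + 2)*(o - 2)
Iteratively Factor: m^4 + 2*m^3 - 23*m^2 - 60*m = (m)*(m^3 + 2*m^2 - 23*m - 60) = m*(m - 5)*(m^2 + 7*m + 12) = m*(m - 5)*(m + 4)*(m + 3)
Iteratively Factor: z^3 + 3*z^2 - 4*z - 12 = (z + 3)*(z^2 - 4) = (z + 2)*(z + 3)*(z - 2)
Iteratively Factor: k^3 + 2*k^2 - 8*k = (k)*(k^2 + 2*k - 8) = k*(k - 2)*(k + 4)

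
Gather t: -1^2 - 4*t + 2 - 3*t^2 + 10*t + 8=-3*t^2 + 6*t + 9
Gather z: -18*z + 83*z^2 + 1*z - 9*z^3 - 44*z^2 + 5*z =-9*z^3 + 39*z^2 - 12*z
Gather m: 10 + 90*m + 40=90*m + 50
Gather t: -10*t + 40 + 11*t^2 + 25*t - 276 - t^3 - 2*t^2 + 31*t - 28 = -t^3 + 9*t^2 + 46*t - 264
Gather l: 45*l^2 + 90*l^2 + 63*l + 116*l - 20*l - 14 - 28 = 135*l^2 + 159*l - 42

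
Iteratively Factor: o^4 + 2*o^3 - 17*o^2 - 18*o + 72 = (o + 3)*(o^3 - o^2 - 14*o + 24) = (o - 3)*(o + 3)*(o^2 + 2*o - 8) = (o - 3)*(o + 3)*(o + 4)*(o - 2)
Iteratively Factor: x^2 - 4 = (x + 2)*(x - 2)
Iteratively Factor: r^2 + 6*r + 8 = (r + 4)*(r + 2)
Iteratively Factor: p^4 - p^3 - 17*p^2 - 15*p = (p + 1)*(p^3 - 2*p^2 - 15*p) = p*(p + 1)*(p^2 - 2*p - 15) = p*(p - 5)*(p + 1)*(p + 3)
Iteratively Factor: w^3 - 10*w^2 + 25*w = (w)*(w^2 - 10*w + 25) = w*(w - 5)*(w - 5)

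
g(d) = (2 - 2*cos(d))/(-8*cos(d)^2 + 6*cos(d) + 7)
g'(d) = (2 - 2*cos(d))*(-16*sin(d)*cos(d) + 6*sin(d))/(-8*cos(d)^2 + 6*cos(d) + 7)^2 + 2*sin(d)/(-8*cos(d)^2 + 6*cos(d) + 7) = 2*(8*cos(d)^2 - 16*cos(d) + 13)*sin(d)/(8*sin(d)^2 + 6*cos(d) - 1)^2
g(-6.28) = 0.00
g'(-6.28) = 0.00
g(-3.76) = -1.13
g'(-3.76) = 3.55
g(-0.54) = 0.05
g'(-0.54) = -0.14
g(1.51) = 0.26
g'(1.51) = 0.45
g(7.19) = 0.10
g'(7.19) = 0.17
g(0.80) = 0.08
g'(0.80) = 0.15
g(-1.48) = 0.24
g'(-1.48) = -0.41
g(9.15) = -0.63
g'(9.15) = 0.51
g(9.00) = -0.75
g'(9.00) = 1.08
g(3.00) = -0.59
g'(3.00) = 0.23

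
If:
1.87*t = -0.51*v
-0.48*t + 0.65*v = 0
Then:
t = 0.00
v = 0.00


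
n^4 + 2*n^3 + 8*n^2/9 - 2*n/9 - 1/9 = (n - 1/3)*(n + 1/3)*(n + 1)^2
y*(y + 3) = y^2 + 3*y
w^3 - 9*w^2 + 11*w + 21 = (w - 7)*(w - 3)*(w + 1)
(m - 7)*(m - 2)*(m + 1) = m^3 - 8*m^2 + 5*m + 14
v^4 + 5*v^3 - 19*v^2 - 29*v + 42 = (v - 3)*(v - 1)*(v + 2)*(v + 7)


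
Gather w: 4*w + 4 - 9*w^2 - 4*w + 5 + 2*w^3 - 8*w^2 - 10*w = 2*w^3 - 17*w^2 - 10*w + 9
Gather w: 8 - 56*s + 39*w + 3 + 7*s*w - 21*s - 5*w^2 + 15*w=-77*s - 5*w^2 + w*(7*s + 54) + 11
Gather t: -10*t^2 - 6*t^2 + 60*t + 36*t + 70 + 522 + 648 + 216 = -16*t^2 + 96*t + 1456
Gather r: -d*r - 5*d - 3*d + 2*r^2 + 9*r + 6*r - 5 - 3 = -8*d + 2*r^2 + r*(15 - d) - 8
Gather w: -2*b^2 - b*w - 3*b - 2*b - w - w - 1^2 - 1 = -2*b^2 - 5*b + w*(-b - 2) - 2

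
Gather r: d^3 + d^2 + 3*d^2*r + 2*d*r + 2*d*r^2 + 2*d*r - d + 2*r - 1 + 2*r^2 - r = d^3 + d^2 - d + r^2*(2*d + 2) + r*(3*d^2 + 4*d + 1) - 1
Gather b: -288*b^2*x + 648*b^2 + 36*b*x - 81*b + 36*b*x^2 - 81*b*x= b^2*(648 - 288*x) + b*(36*x^2 - 45*x - 81)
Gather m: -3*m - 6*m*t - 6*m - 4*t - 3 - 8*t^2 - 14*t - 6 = m*(-6*t - 9) - 8*t^2 - 18*t - 9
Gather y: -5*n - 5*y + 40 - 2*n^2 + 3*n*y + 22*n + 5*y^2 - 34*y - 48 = -2*n^2 + 17*n + 5*y^2 + y*(3*n - 39) - 8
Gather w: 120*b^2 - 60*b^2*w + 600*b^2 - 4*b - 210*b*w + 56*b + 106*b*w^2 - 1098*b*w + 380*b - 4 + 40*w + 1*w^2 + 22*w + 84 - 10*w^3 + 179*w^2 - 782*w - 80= 720*b^2 + 432*b - 10*w^3 + w^2*(106*b + 180) + w*(-60*b^2 - 1308*b - 720)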